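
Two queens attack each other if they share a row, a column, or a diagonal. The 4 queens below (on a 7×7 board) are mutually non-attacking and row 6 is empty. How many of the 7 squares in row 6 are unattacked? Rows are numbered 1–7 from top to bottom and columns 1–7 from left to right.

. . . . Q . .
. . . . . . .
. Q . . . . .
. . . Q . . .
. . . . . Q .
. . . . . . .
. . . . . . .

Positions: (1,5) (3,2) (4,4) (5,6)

2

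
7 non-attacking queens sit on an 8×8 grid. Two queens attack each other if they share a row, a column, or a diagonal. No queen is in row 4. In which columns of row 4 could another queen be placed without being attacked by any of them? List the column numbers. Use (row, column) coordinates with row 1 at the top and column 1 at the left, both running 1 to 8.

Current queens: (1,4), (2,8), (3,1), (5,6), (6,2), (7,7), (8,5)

(1,4) attacks row 4 at column 4 and diagonals 1, 7.
(2,8) attacks row 4 at column 8 and diagonals 6.
(3,1) attacks row 4 at column 1 and diagonals 2.
(5,6) attacks row 4 at column 6 and diagonals 5, 7.
(6,2) attacks row 4 at column 2 and diagonals 4.
(7,7) attacks row 4 at column 7 and diagonals 4.
(8,5) attacks row 4 at column 5 and diagonals 1.
Attacked columns: {1, 2, 4, 5, 6, 7, 8}. Safe: {3}.

columns 3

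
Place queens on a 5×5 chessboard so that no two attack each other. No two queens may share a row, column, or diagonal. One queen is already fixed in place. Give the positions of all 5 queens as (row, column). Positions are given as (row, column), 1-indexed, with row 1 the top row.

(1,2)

Row 2: attacked by (1,2)→{1,2,3}. Safe: 4, 5. Place at column 5.
Row 3: attacked by (1,2)→{2,4}; (2,5)→{4,5}. Safe: 1, 3. Place at column 3.
Row 4: attacked by (1,2)→{2,5}; (2,5)→{3,5}; (3,3)→{2,3,4}. Safe: 1. Place at column 1.
Row 5: attacked by (1,2)→{2}; (2,5)→{2,5}; (3,3)→{1,3,5}; (4,1)→{1,2}. Safe: 4. Place at column 4.
Columns [2, 5, 3, 1, 4], r−c [-1, -3, 0, 3, 1], r+c [3, 7, 6, 5, 9] are all distinct, so no two queens attack.

(1,2) (2,5) (3,3) (4,1) (5,4)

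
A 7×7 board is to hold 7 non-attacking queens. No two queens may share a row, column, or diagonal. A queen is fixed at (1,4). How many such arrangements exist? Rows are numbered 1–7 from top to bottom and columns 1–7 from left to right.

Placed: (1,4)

6

Branch on row 2: col 1 → 2; col 2 → 1; col 6 → 1; col 7 → 2.
Sum: 2 + 1 + 1 + 2 = 6.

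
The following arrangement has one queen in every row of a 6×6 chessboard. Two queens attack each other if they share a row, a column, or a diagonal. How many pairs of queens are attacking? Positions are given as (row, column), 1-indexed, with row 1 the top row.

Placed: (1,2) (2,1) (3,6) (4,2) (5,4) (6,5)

6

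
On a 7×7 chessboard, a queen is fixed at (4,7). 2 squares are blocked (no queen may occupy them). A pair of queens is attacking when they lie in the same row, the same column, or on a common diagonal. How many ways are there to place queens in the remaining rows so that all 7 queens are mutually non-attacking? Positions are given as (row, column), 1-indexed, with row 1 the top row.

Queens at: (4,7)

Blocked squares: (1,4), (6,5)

6

Branch on row 1: col 1 → 1; col 2 → 2; col 3 → 0; col 5 → 1; col 6 → 2.
Sum: 1 + 2 + 0 + 1 + 2 = 6.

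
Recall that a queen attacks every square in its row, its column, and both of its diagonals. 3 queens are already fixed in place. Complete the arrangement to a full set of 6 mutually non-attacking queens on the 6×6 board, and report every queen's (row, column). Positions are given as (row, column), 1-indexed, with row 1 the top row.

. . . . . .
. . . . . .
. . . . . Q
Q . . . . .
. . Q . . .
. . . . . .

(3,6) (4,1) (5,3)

(1,2) (2,4) (3,6) (4,1) (5,3) (6,5)

Row 1: attacked by (3,6)→{4,6}; (4,1)→{1,4}; (5,3)→{3}. Safe: 2, 5. Place at column 2.
Row 2: attacked by (1,2)→{1,2,3}; (3,6)→{5,6}; (4,1)→{1,3}; (5,3)→{3,6}. Safe: 4. Place at column 4.
Row 6: attacked by (1,2)→{2}; (2,4)→{4}; (3,6)→{3,6}; (4,1)→{1,3}; (5,3)→{2,3,4}. Safe: 5. Place at column 5.
Columns [2, 4, 6, 1, 3, 5], r−c [-1, -2, -3, 3, 2, 1], r+c [3, 6, 9, 5, 8, 11] are all distinct, so no two queens attack.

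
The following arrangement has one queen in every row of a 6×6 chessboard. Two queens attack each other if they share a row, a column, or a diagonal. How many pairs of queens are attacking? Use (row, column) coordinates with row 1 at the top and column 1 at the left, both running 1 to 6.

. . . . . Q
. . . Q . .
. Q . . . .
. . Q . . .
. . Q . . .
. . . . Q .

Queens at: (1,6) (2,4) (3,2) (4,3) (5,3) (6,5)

5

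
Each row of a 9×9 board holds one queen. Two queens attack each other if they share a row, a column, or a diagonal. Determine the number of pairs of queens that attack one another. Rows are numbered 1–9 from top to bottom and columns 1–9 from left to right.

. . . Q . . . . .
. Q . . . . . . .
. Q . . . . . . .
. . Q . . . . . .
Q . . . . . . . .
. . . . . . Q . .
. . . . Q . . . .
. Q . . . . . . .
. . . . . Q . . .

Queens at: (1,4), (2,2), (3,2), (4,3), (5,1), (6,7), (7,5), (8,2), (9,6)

5

Same column: (2,2)–(3,2) (column 2); (2,2)–(8,2) (column 2); (3,2)–(8,2) (column 2).
Same diagonal: (1,4)–(3,2) (|1−3| = |4−2| = 2); (3,2)–(4,3) (|3−4| = |2−3| = 1).
Total attacking pairs: 5.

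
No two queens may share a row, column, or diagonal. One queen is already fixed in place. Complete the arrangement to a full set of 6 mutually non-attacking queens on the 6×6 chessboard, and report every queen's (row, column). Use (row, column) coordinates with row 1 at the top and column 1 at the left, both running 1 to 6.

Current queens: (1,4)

(1,4) (2,1) (3,5) (4,2) (5,6) (6,3)

Row 2: attacked by (1,4)→{3,4,5}. Safe: 1, 2, 6. Place at column 1.
Row 3: attacked by (1,4)→{2,4,6}; (2,1)→{1,2}. Safe: 3, 5. Place at column 5.
Row 4: attacked by (1,4)→{1,4}; (2,1)→{1,3}; (3,5)→{4,5,6}. Safe: 2. Place at column 2.
Row 5: attacked by (1,4)→{4}; (2,1)→{1,4}; (3,5)→{3,5}; (4,2)→{1,2,3}. Safe: 6. Place at column 6.
Row 6: attacked by (1,4)→{4}; (2,1)→{1,5}; (3,5)→{2,5}; (4,2)→{2,4}; (5,6)→{5,6}. Safe: 3. Place at column 3.
Columns [4, 1, 5, 2, 6, 3], r−c [-3, 1, -2, 2, -1, 3], r+c [5, 3, 8, 6, 11, 9] are all distinct, so no two queens attack.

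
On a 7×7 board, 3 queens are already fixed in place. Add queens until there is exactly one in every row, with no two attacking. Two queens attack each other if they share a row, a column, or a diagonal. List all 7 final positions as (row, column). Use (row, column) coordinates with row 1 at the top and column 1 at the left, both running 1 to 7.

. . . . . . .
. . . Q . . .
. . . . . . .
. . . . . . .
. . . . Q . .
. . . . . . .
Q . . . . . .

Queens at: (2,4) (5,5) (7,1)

Row 1: attacked by (2,4)→{3,4,5}; (5,5)→{1,5}; (7,1)→{1,7}. Safe: 2, 6. Place at column 6.
Row 3: attacked by (1,6)→{4,6}; (2,4)→{3,4,5}; (5,5)→{3,5,7}; (7,1)→{1,5}. Safe: 2. Place at column 2.
Row 4: attacked by (1,6)→{3,6}; (2,4)→{2,4,6}; (3,2)→{1,2,3}; (5,5)→{4,5,6}; (7,1)→{1,4}. Safe: 7. Place at column 7.
Row 6: attacked by (1,6)→{1,6}; (2,4)→{4}; (3,2)→{2,5}; (4,7)→{5,7}; (5,5)→{4,5,6}; (7,1)→{1,2}. Safe: 3. Place at column 3.
Columns [6, 4, 2, 7, 5, 3, 1], r−c [-5, -2, 1, -3, 0, 3, 6], r+c [7, 6, 5, 11, 10, 9, 8] are all distinct, so no two queens attack.

(1,6) (2,4) (3,2) (4,7) (5,5) (6,3) (7,1)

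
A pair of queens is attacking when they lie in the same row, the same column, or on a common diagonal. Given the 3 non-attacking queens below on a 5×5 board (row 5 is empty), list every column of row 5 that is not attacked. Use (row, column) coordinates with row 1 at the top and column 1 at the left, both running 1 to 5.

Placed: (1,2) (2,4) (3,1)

(1,2) attacks row 5 at column 2.
(2,4) attacks row 5 at column 4 and diagonals 1.
(3,1) attacks row 5 at column 1 and diagonals 3.
Attacked columns: {1, 2, 3, 4}. Safe: {5}.

columns 5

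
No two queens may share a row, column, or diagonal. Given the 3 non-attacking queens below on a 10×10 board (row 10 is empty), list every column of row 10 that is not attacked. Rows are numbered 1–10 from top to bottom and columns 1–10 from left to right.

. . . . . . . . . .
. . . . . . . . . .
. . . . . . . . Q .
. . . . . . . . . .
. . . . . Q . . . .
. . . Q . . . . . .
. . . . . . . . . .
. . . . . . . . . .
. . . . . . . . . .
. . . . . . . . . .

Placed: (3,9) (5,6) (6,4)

(3,9) attacks row 10 at column 9 and diagonals 2.
(5,6) attacks row 10 at column 6 and diagonals 1.
(6,4) attacks row 10 at column 4 and diagonals 8.
Attacked columns: {1, 2, 4, 6, 8, 9}. Safe: {3, 5, 7, 10}.

columns 3, 5, 7, 10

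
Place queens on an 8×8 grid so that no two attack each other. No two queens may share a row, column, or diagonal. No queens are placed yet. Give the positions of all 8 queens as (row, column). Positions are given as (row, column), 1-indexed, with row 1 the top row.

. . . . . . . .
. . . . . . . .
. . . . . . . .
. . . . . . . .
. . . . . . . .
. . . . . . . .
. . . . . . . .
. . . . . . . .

Row 1: Safe: 1, 2, 3, 4, 5, 6, 7, 8. Place at column 3.
Row 2: attacked by (1,3)→{2,3,4}. Safe: 1, 5, 6, 7, 8. Place at column 7.
Row 3: attacked by (1,3)→{1,3,5}; (2,7)→{6,7,8}. Safe: 2, 4. Place at column 2.
Row 4: attacked by (1,3)→{3,6}; (2,7)→{5,7}; (3,2)→{1,2,3}. Safe: 4, 8. Place at column 8.
Row 5: attacked by (1,3)→{3,7}; (2,7)→{4,7}; (3,2)→{2,4}; (4,8)→{7,8}. Safe: 1, 5, 6. Place at column 6.
Row 6: attacked by (1,3)→{3,8}; (2,7)→{3,7}; (3,2)→{2,5}; (4,8)→{6,8}; (5,6)→{5,6,7}. Safe: 1, 4. Place at column 4.
Row 7: attacked by (1,3)→{3}; (2,7)→{2,7}; (3,2)→{2,6}; (4,8)→{5,8}; (5,6)→{4,6,8}; (6,4)→{3,4,5}. Safe: 1. Place at column 1.
Row 8: attacked by (1,3)→{3}; (2,7)→{1,7}; (3,2)→{2,7}; (4,8)→{4,8}; (5,6)→{3,6}; (6,4)→{2,4,6}; (7,1)→{1,2}. Safe: 5. Place at column 5.
Columns [3, 7, 2, 8, 6, 4, 1, 5], r−c [-2, -5, 1, -4, -1, 2, 6, 3], r+c [4, 9, 5, 12, 11, 10, 8, 13] are all distinct, so no two queens attack.

(1,3) (2,7) (3,2) (4,8) (5,6) (6,4) (7,1) (8,5)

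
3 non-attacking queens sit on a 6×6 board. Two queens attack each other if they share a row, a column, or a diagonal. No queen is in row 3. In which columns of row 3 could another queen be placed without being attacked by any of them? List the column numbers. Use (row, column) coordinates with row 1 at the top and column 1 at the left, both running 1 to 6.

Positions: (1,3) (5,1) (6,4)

columns 2, 6

(1,3) attacks row 3 at column 3 and diagonals 1, 5.
(5,1) attacks row 3 at column 1 and diagonals 3.
(6,4) attacks row 3 at column 4 and diagonals 1.
Attacked columns: {1, 3, 4, 5}. Safe: {2, 6}.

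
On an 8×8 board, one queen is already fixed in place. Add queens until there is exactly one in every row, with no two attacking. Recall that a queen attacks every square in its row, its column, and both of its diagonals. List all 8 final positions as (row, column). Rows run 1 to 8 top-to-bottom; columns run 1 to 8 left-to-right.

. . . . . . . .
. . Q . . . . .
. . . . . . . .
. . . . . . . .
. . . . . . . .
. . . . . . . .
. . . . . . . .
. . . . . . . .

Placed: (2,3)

(1,8) (2,3) (3,1) (4,6) (5,2) (6,5) (7,7) (8,4)

Row 1: attacked by (2,3)→{2,3,4}. Safe: 1, 5, 6, 7, 8. Place at column 8.
Row 3: attacked by (1,8)→{6,8}; (2,3)→{2,3,4}. Safe: 1, 5, 7. Place at column 1.
Row 4: attacked by (1,8)→{5,8}; (2,3)→{1,3,5}; (3,1)→{1,2}. Safe: 4, 6, 7. Place at column 6.
Row 5: attacked by (1,8)→{4,8}; (2,3)→{3,6}; (3,1)→{1,3}; (4,6)→{5,6,7}. Safe: 2. Place at column 2.
Row 6: attacked by (1,8)→{3,8}; (2,3)→{3,7}; (3,1)→{1,4}; (4,6)→{4,6,8}; (5,2)→{1,2,3}. Safe: 5. Place at column 5.
Row 7: attacked by (1,8)→{2,8}; (2,3)→{3,8}; (3,1)→{1,5}; (4,6)→{3,6}; (5,2)→{2,4}; (6,5)→{4,5,6}. Safe: 7. Place at column 7.
Row 8: attacked by (1,8)→{1,8}; (2,3)→{3}; (3,1)→{1,6}; (4,6)→{2,6}; (5,2)→{2,5}; (6,5)→{3,5,7}; (7,7)→{6,7,8}. Safe: 4. Place at column 4.
Columns [8, 3, 1, 6, 2, 5, 7, 4], r−c [-7, -1, 2, -2, 3, 1, 0, 4], r+c [9, 5, 4, 10, 7, 11, 14, 12] are all distinct, so no two queens attack.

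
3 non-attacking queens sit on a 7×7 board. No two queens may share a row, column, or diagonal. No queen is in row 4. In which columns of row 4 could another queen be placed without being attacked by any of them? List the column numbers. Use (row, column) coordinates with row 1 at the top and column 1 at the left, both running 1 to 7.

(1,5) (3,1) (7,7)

(1,5) attacks row 4 at column 5 and diagonals 2.
(3,1) attacks row 4 at column 1 and diagonals 2.
(7,7) attacks row 4 at column 7 and diagonals 4.
Attacked columns: {1, 2, 4, 5, 7}. Safe: {3, 6}.

columns 3, 6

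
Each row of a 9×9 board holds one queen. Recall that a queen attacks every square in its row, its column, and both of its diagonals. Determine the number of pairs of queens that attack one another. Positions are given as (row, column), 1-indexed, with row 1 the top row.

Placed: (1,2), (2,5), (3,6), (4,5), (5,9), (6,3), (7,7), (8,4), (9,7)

8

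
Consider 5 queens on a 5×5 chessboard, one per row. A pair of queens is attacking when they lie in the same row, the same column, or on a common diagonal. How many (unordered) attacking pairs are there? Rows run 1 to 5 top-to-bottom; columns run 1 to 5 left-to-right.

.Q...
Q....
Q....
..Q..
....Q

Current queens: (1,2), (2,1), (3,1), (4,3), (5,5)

Same column: (2,1)–(3,1) (column 1).
Same diagonal: (1,2)–(2,1) (|1−2| = |2−1| = 1); (2,1)–(4,3) (|2−4| = |1−3| = 2).
Total attacking pairs: 3.

3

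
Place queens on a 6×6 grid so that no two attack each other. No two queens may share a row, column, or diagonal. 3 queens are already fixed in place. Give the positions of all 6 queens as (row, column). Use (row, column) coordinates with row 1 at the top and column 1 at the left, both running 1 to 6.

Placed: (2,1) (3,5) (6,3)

(1,4) (2,1) (3,5) (4,2) (5,6) (6,3)

Row 1: attacked by (2,1)→{1,2}; (3,5)→{3,5}; (6,3)→{3}. Safe: 4, 6. Place at column 4.
Row 4: attacked by (1,4)→{1,4}; (2,1)→{1,3}; (3,5)→{4,5,6}; (6,3)→{1,3,5}. Safe: 2. Place at column 2.
Row 5: attacked by (1,4)→{4}; (2,1)→{1,4}; (3,5)→{3,5}; (4,2)→{1,2,3}; (6,3)→{2,3,4}. Safe: 6. Place at column 6.
Columns [4, 1, 5, 2, 6, 3], r−c [-3, 1, -2, 2, -1, 3], r+c [5, 3, 8, 6, 11, 9] are all distinct, so no two queens attack.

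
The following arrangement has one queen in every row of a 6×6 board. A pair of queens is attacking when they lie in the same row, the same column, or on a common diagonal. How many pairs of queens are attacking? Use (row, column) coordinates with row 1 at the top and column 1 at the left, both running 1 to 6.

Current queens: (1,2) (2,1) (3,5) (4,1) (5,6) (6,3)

Same column: (2,1)–(4,1) (column 1).
Same diagonal: (1,2)–(2,1) (|1−2| = |2−1| = 1); (1,2)–(5,6) (|1−5| = |2−6| = 4); (4,1)–(6,3) (|4−6| = |1−3| = 2).
Total attacking pairs: 4.

4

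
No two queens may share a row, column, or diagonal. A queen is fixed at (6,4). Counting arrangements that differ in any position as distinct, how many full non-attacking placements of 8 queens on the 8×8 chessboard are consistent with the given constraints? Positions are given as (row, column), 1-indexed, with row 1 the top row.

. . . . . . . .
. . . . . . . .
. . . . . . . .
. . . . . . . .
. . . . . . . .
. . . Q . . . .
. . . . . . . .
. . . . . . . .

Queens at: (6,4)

Branch on row 1: col 1 → 2; col 2 → 2; col 3 → 3; col 5 → 1; col 6 → 2; col 7 → 2; col 8 → 0.
Sum: 2 + 2 + 3 + 1 + 2 + 2 + 0 = 12.

12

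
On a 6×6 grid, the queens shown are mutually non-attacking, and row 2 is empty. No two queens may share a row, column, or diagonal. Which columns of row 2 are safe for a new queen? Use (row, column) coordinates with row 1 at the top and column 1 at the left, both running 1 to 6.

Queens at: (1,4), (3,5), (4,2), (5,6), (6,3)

columns 1

(1,4) attacks row 2 at column 4 and diagonals 3, 5.
(3,5) attacks row 2 at column 5 and diagonals 4, 6.
(4,2) attacks row 2 at column 2 and diagonals 4.
(5,6) attacks row 2 at column 6 and diagonals 3.
(6,3) attacks row 2 at column 3.
Attacked columns: {2, 3, 4, 5, 6}. Safe: {1}.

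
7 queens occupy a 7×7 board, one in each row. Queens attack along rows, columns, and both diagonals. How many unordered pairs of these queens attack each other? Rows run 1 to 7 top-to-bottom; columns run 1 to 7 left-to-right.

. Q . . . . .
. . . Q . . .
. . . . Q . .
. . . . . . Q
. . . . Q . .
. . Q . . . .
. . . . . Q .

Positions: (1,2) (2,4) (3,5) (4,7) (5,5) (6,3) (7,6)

2

Same column: (3,5)–(5,5) (column 5).
Same diagonal: (2,4)–(3,5) (|2−3| = |4−5| = 1).
Total attacking pairs: 2.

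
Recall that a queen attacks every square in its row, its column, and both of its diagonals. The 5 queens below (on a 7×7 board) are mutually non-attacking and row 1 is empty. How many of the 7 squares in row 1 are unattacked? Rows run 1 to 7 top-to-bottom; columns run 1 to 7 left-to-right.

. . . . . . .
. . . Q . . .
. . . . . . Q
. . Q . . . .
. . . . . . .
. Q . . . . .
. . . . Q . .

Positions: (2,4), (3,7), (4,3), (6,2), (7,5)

1

(2,4) attacks row 1 at column 4 and diagonals 3, 5.
(3,7) attacks row 1 at column 7 and diagonals 5.
(4,3) attacks row 1 at column 3 and diagonals 6.
(6,2) attacks row 1 at column 2 and diagonals 7.
(7,5) attacks row 1 at column 5.
Attacked columns: {2, 3, 4, 5, 6, 7}. Safe: {1}.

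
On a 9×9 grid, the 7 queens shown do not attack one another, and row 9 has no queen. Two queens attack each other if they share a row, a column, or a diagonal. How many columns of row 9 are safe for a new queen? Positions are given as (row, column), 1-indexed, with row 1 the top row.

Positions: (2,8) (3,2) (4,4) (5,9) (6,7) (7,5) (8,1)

(2,8) attacks row 9 at column 8 and diagonals 1.
(3,2) attacks row 9 at column 2 and diagonals 8.
(4,4) attacks row 9 at column 4 and diagonals 9.
(5,9) attacks row 9 at column 9 and diagonals 5.
(6,7) attacks row 9 at column 7 and diagonals 4.
(7,5) attacks row 9 at column 5 and diagonals 3, 7.
(8,1) attacks row 9 at column 1 and diagonals 2.
Attacked columns: {1, 2, 3, 4, 5, 7, 8, 9}. Safe: {6}.

1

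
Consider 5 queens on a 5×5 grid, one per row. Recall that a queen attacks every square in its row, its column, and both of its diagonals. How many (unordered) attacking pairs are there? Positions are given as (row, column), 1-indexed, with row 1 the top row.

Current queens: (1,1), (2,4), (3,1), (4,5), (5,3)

2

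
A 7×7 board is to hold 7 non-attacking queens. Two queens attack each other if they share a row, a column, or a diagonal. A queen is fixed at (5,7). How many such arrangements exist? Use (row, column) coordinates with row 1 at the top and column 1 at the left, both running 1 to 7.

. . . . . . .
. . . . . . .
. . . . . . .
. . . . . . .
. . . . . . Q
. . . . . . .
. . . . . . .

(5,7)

Branch on row 1: col 1 → 1; col 2 → 2; col 4 → 0; col 5 → 1; col 6 → 2.
Sum: 1 + 2 + 0 + 1 + 2 = 6.

6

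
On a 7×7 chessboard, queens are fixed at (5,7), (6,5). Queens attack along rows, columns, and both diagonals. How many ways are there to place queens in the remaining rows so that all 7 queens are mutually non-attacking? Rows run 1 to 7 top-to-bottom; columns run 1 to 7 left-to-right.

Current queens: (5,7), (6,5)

2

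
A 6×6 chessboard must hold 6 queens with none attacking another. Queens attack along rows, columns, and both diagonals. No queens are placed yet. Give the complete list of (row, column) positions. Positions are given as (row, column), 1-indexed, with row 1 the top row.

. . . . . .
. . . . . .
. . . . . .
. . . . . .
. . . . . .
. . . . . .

(1,2) (2,4) (3,6) (4,1) (5,3) (6,5)

Row 1: Safe: 1, 2, 3, 4, 5, 6. Place at column 2.
Row 2: attacked by (1,2)→{1,2,3}. Safe: 4, 5, 6. Place at column 4.
Row 3: attacked by (1,2)→{2,4}; (2,4)→{3,4,5}. Safe: 1, 6. Place at column 6.
Row 4: attacked by (1,2)→{2,5}; (2,4)→{2,4,6}; (3,6)→{5,6}. Safe: 1, 3. Place at column 1.
Row 5: attacked by (1,2)→{2,6}; (2,4)→{1,4}; (3,6)→{4,6}; (4,1)→{1,2}. Safe: 3, 5. Place at column 3.
Row 6: attacked by (1,2)→{2}; (2,4)→{4}; (3,6)→{3,6}; (4,1)→{1,3}; (5,3)→{2,3,4}. Safe: 5. Place at column 5.
Columns [2, 4, 6, 1, 3, 5], r−c [-1, -2, -3, 3, 2, 1], r+c [3, 6, 9, 5, 8, 11] are all distinct, so no two queens attack.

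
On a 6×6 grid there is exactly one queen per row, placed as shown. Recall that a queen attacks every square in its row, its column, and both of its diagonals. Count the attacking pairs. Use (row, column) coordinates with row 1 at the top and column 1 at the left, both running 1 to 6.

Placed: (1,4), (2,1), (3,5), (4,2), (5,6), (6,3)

0

All columns are distinct and no two queens satisfy |Δrow| = |Δcol|, so no pair attacks.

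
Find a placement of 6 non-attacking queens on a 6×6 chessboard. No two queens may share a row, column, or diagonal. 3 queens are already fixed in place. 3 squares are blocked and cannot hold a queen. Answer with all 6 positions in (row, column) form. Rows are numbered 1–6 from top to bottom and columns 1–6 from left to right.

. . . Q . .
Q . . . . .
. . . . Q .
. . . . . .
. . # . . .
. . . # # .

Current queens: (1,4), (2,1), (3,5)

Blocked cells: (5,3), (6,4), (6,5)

Row 4: attacked by (1,4)→{1,4}; (2,1)→{1,3}; (3,5)→{4,5,6}. Safe: 2. Place at column 2.
Row 5: attacked by (1,4)→{4}; (2,1)→{1,4}; (3,5)→{3,5}; (4,2)→{1,2,3}. Blocked: 3. Safe: 6. Place at column 6.
Row 6: attacked by (1,4)→{4}; (2,1)→{1,5}; (3,5)→{2,5}; (4,2)→{2,4}; (5,6)→{5,6}. Blocked: 4,5. Safe: 3. Place at column 3.
Columns [4, 1, 5, 2, 6, 3], r−c [-3, 1, -2, 2, -1, 3], r+c [5, 3, 8, 6, 11, 9] are all distinct, so no two queens attack.

(1,4) (2,1) (3,5) (4,2) (5,6) (6,3)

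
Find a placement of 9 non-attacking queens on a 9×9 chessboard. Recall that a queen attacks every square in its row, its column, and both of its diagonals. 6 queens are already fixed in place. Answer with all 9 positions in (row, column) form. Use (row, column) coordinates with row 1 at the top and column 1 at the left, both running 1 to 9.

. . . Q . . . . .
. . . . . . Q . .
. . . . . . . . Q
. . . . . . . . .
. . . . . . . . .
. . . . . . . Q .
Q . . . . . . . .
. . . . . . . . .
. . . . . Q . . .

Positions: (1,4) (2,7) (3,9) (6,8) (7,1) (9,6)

(1,4) (2,7) (3,9) (4,2) (5,5) (6,8) (7,1) (8,3) (9,6)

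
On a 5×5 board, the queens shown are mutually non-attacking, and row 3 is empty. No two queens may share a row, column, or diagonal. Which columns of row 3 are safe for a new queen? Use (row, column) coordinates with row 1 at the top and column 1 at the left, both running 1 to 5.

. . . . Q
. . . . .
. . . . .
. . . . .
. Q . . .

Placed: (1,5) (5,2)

(1,5) attacks row 3 at column 5 and diagonals 3.
(5,2) attacks row 3 at column 2 and diagonals 4.
Attacked columns: {2, 3, 4, 5}. Safe: {1}.

columns 1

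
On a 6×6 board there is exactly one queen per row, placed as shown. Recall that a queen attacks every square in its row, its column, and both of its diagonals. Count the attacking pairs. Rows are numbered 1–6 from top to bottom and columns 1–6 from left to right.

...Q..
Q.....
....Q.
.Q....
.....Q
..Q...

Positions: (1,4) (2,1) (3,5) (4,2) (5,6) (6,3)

All columns are distinct and no two queens satisfy |Δrow| = |Δcol|, so no pair attacks.

0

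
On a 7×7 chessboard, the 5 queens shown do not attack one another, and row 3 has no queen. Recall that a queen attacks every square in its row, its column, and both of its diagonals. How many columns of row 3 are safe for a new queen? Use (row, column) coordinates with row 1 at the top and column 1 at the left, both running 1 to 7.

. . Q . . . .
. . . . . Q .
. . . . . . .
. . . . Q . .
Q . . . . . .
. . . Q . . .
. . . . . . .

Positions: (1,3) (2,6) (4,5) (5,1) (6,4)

1

(1,3) attacks row 3 at column 3 and diagonals 1, 5.
(2,6) attacks row 3 at column 6 and diagonals 5, 7.
(4,5) attacks row 3 at column 5 and diagonals 4, 6.
(5,1) attacks row 3 at column 1 and diagonals 3.
(6,4) attacks row 3 at column 4 and diagonals 1, 7.
Attacked columns: {1, 3, 4, 5, 6, 7}. Safe: {2}.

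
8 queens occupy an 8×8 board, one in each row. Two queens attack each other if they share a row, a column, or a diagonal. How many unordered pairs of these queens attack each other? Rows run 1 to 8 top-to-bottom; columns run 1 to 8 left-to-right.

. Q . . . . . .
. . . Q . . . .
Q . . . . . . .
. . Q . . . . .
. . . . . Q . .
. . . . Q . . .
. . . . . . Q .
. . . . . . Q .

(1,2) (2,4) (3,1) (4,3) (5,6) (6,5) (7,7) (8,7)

Same column: (7,7)–(8,7) (column 7).
Same diagonal: (1,2)–(5,6) (|1−5| = |2−6| = 4); (4,3)–(6,5) (|4−6| = |3−5| = 2); (4,3)–(8,7) (|4−8| = |3−7| = 4); (5,6)–(6,5) (|5−6| = |6−5| = 1); (6,5)–(8,7) (|6−8| = |5−7| = 2).
Total attacking pairs: 6.

6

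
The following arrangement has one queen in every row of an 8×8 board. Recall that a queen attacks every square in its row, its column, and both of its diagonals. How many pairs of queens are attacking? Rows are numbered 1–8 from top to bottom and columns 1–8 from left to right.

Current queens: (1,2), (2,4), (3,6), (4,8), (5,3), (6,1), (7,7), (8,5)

All columns are distinct and no two queens satisfy |Δrow| = |Δcol|, so no pair attacks.

0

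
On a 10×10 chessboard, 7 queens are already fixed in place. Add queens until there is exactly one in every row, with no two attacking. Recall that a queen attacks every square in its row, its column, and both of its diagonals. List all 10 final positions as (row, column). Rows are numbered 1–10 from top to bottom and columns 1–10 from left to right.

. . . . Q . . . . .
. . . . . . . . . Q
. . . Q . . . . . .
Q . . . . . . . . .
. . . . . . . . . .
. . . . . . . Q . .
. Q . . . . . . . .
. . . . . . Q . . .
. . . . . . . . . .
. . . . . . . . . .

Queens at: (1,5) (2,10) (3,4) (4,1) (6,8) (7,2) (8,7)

(1,5) (2,10) (3,4) (4,1) (5,3) (6,8) (7,2) (8,7) (9,9) (10,6)

Row 5: attacked by (1,5)→{1,5,9}; (2,10)→{7,10}; (3,4)→{2,4,6}; (4,1)→{1,2}; (6,8)→{7,8,9}; (7,2)→{2,4}; (8,7)→{4,7,10}. Safe: 3. Place at column 3.
Row 9: attacked by (1,5)→{5}; (2,10)→{3,10}; (3,4)→{4,10}; (4,1)→{1,6}; (5,3)→{3,7}; (6,8)→{5,8}; (7,2)→{2,4}; (8,7)→{6,7,8}. Safe: 9. Place at column 9.
Row 10: attacked by (1,5)→{5}; (2,10)→{2,10}; (3,4)→{4}; (4,1)→{1,7}; (5,3)→{3,8}; (6,8)→{4,8}; (7,2)→{2,5}; (8,7)→{5,7,9}; (9,9)→{8,9,10}. Safe: 6. Place at column 6.
Columns [5, 10, 4, 1, 3, 8, 2, 7, 9, 6], r−c [-4, -8, -1, 3, 2, -2, 5, 1, 0, 4], r+c [6, 12, 7, 5, 8, 14, 9, 15, 18, 16] are all distinct, so no two queens attack.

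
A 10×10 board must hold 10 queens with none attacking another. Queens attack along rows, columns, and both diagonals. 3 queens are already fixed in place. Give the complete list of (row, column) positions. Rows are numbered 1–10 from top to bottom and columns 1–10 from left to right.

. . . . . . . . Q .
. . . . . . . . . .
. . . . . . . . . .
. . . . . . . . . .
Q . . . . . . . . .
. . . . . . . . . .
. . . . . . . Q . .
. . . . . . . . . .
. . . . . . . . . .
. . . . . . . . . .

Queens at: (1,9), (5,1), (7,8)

Row 2: attacked by (1,9)→{8,9,10}; (5,1)→{1,4}; (7,8)→{3,8}. Safe: 2, 5, 6, 7. Place at column 7.
Row 3: attacked by (1,9)→{7,9}; (2,7)→{6,7,8}; (5,1)→{1,3}; (7,8)→{4,8}. Safe: 2, 5, 10. Place at column 5.
Row 4: attacked by (1,9)→{6,9}; (2,7)→{5,7,9}; (3,5)→{4,5,6}; (5,1)→{1,2}; (7,8)→{5,8}. Safe: 3, 10. Place at column 3.
Row 6: attacked by (1,9)→{4,9}; (2,7)→{3,7}; (3,5)→{2,5,8}; (4,3)→{1,3,5}; (5,1)→{1,2}; (7,8)→{7,8,9}. Safe: 6, 10. Place at column 10.
Row 8: attacked by (1,9)→{2,9}; (2,7)→{1,7}; (3,5)→{5,10}; (4,3)→{3,7}; (5,1)→{1,4}; (6,10)→{8,10}; (7,8)→{7,8,9}. Safe: 6. Place at column 6.
Row 9: attacked by (1,9)→{1,9}; (2,7)→{7}; (3,5)→{5}; (4,3)→{3,8}; (5,1)→{1,5}; (6,10)→{7,10}; (7,8)→{6,8,10}; (8,6)→{5,6,7}. Safe: 2, 4. Place at column 4.
Row 10: attacked by (1,9)→{9}; (2,7)→{7}; (3,5)→{5}; (4,3)→{3,9}; (5,1)→{1,6}; (6,10)→{6,10}; (7,8)→{5,8}; (8,6)→{4,6,8}; (9,4)→{3,4,5}. Safe: 2. Place at column 2.
Columns [9, 7, 5, 3, 1, 10, 8, 6, 4, 2], r−c [-8, -5, -2, 1, 4, -4, -1, 2, 5, 8], r+c [10, 9, 8, 7, 6, 16, 15, 14, 13, 12] are all distinct, so no two queens attack.

(1,9) (2,7) (3,5) (4,3) (5,1) (6,10) (7,8) (8,6) (9,4) (10,2)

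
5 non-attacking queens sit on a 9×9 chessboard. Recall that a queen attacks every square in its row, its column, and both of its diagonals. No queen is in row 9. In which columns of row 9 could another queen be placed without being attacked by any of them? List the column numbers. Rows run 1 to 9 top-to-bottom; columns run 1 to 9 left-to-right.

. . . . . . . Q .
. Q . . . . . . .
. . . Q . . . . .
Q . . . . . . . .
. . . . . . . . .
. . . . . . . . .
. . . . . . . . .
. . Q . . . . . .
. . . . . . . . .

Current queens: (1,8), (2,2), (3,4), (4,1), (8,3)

columns 5, 7

(1,8) attacks row 9 at column 8.
(2,2) attacks row 9 at column 2 and diagonals 9.
(3,4) attacks row 9 at column 4.
(4,1) attacks row 9 at column 1 and diagonals 6.
(8,3) attacks row 9 at column 3 and diagonals 2, 4.
Attacked columns: {1, 2, 3, 4, 6, 8, 9}. Safe: {5, 7}.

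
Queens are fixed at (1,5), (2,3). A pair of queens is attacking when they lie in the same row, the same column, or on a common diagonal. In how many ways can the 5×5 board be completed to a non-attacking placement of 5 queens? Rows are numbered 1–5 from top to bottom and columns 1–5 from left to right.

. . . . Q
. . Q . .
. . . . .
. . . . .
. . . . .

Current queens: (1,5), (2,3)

1

Branch on row 3: col 1 → 1.
Sum: 1 = 1.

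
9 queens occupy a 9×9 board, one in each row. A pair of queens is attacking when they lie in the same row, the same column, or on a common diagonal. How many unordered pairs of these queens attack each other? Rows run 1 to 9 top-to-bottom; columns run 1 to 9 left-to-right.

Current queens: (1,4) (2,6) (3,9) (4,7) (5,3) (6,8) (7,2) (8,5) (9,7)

Same column: (4,7)–(9,7) (column 7).
Same diagonal: (1,4)–(4,7) (|1−4| = |4−7| = 3); (2,6)–(5,3) (|2−5| = |6−3| = 3); (5,3)–(9,7) (|5−9| = |3−7| = 4).
Total attacking pairs: 4.

4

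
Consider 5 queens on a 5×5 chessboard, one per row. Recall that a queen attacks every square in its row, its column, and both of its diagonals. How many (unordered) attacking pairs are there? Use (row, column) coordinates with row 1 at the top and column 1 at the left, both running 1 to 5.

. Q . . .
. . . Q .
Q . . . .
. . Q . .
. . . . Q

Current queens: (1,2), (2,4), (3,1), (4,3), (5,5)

All columns are distinct and no two queens satisfy |Δrow| = |Δcol|, so no pair attacks.

0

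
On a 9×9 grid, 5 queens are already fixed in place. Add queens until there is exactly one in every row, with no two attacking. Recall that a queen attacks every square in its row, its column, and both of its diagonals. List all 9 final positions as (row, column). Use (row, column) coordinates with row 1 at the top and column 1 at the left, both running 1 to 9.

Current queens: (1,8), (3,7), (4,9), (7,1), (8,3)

(1,8) (2,4) (3,7) (4,9) (5,2) (6,6) (7,1) (8,3) (9,5)

Row 2: attacked by (1,8)→{7,8,9}; (3,7)→{6,7,8}; (4,9)→{7,9}; (7,1)→{1,6}; (8,3)→{3,9}. Safe: 2, 4, 5. Place at column 4.
Row 5: attacked by (1,8)→{4,8}; (2,4)→{1,4,7}; (3,7)→{5,7,9}; (4,9)→{8,9}; (7,1)→{1,3}; (8,3)→{3,6}. Safe: 2. Place at column 2.
Row 6: attacked by (1,8)→{3,8}; (2,4)→{4,8}; (3,7)→{4,7}; (4,9)→{7,9}; (5,2)→{1,2,3}; (7,1)→{1,2}; (8,3)→{1,3,5}. Safe: 6. Place at column 6.
Row 9: attacked by (1,8)→{8}; (2,4)→{4}; (3,7)→{1,7}; (4,9)→{4,9}; (5,2)→{2,6}; (6,6)→{3,6,9}; (7,1)→{1,3}; (8,3)→{2,3,4}. Safe: 5. Place at column 5.
Columns [8, 4, 7, 9, 2, 6, 1, 3, 5], r−c [-7, -2, -4, -5, 3, 0, 6, 5, 4], r+c [9, 6, 10, 13, 7, 12, 8, 11, 14] are all distinct, so no two queens attack.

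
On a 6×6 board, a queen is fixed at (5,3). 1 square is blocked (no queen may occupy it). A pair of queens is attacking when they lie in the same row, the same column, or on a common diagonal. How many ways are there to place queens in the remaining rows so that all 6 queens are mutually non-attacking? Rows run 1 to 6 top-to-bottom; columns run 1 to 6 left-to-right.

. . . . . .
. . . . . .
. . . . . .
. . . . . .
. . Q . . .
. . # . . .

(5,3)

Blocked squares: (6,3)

Branch on row 1: col 1 → 0; col 2 → 1; col 4 → 0; col 5 → 0; col 6 → 0.
Sum: 0 + 1 + 0 + 0 + 0 = 1.

1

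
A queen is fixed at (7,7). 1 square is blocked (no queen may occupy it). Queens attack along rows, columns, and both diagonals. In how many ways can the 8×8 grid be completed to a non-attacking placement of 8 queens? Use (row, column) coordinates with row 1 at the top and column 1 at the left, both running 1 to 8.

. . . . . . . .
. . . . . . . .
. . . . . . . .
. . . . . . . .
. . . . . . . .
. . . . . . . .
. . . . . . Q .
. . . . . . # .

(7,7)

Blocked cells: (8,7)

Branch on row 1: col 2 → 3; col 3 → 5; col 4 → 2; col 5 → 1; col 6 → 3; col 8 → 2.
Sum: 3 + 5 + 2 + 1 + 3 + 2 = 16.

16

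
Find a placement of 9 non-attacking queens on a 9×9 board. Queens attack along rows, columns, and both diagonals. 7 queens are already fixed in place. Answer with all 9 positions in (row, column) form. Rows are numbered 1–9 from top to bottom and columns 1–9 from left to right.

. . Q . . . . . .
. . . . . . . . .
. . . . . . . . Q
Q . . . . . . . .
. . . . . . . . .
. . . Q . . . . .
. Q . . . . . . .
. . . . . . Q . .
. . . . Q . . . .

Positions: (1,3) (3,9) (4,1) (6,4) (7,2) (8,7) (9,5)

(1,3) (2,6) (3,9) (4,1) (5,8) (6,4) (7,2) (8,7) (9,5)

Row 2: attacked by (1,3)→{2,3,4}; (3,9)→{8,9}; (4,1)→{1,3}; (6,4)→{4,8}; (7,2)→{2,7}; (8,7)→{1,7}; (9,5)→{5}. Safe: 6. Place at column 6.
Row 5: attacked by (1,3)→{3,7}; (2,6)→{3,6,9}; (3,9)→{7,9}; (4,1)→{1,2}; (6,4)→{3,4,5}; (7,2)→{2,4}; (8,7)→{4,7}; (9,5)→{1,5,9}. Safe: 8. Place at column 8.
Columns [3, 6, 9, 1, 8, 4, 2, 7, 5], r−c [-2, -4, -6, 3, -3, 2, 5, 1, 4], r+c [4, 8, 12, 5, 13, 10, 9, 15, 14] are all distinct, so no two queens attack.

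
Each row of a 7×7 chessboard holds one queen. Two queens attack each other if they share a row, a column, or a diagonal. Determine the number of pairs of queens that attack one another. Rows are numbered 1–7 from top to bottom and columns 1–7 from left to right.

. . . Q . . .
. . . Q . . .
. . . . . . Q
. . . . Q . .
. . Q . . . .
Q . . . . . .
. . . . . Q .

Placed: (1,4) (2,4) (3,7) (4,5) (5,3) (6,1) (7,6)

1

Same column: (1,4)–(2,4) (column 4).
Total attacking pairs: 1.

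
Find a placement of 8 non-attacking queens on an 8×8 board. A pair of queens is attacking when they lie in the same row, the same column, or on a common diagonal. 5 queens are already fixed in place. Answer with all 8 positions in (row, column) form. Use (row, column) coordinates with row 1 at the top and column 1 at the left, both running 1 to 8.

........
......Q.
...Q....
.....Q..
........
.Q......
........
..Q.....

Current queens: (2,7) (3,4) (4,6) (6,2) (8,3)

Row 1: attacked by (2,7)→{6,7,8}; (3,4)→{2,4,6}; (4,6)→{3,6}; (6,2)→{2,7}; (8,3)→{3}. Safe: 1, 5. Place at column 1.
Row 5: attacked by (1,1)→{1,5}; (2,7)→{4,7}; (3,4)→{2,4,6}; (4,6)→{5,6,7}; (6,2)→{1,2,3}; (8,3)→{3,6}. Safe: 8. Place at column 8.
Row 7: attacked by (1,1)→{1,7}; (2,7)→{2,7}; (3,4)→{4,8}; (4,6)→{3,6}; (5,8)→{6,8}; (6,2)→{1,2,3}; (8,3)→{2,3,4}. Safe: 5. Place at column 5.
Columns [1, 7, 4, 6, 8, 2, 5, 3], r−c [0, -5, -1, -2, -3, 4, 2, 5], r+c [2, 9, 7, 10, 13, 8, 12, 11] are all distinct, so no two queens attack.

(1,1) (2,7) (3,4) (4,6) (5,8) (6,2) (7,5) (8,3)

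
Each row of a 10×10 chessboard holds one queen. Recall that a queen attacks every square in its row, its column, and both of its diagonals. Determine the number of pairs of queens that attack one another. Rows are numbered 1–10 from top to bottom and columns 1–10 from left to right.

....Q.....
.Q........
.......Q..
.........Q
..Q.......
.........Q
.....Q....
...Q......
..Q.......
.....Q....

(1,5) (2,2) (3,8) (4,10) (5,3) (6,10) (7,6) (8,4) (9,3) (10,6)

7

Same column: (4,10)–(6,10) (column 10); (5,3)–(9,3) (column 3); (7,6)–(10,6) (column 6).
Same diagonal: (1,5)–(6,10) (|1−6| = |5−10| = 5); (6,10)–(10,6) (|6−10| = |10−6| = 4); (8,4)–(9,3) (|8−9| = |4−3| = 1); (8,4)–(10,6) (|8−10| = |4−6| = 2).
Total attacking pairs: 7.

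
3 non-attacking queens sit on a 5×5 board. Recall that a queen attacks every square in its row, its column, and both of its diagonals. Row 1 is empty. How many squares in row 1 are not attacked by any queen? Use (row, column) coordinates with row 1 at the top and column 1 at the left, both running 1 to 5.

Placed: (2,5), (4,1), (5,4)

(2,5) attacks row 1 at column 5 and diagonals 4.
(4,1) attacks row 1 at column 1 and diagonals 4.
(5,4) attacks row 1 at column 4.
Attacked columns: {1, 4, 5}. Safe: {2, 3}.

2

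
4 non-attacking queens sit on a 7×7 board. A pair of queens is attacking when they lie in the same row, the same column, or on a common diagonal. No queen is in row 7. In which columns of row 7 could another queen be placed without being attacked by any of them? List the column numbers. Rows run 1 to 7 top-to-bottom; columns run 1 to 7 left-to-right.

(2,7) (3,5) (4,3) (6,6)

columns 4

(2,7) attacks row 7 at column 7 and diagonals 2.
(3,5) attacks row 7 at column 5 and diagonals 1.
(4,3) attacks row 7 at column 3 and diagonals 6.
(6,6) attacks row 7 at column 6 and diagonals 5, 7.
Attacked columns: {1, 2, 3, 5, 6, 7}. Safe: {4}.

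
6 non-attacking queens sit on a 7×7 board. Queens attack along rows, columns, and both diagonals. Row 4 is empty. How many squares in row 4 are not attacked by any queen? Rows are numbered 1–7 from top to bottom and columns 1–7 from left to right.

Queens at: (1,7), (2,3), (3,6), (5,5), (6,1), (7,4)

1

(1,7) attacks row 4 at column 7 and diagonals 4.
(2,3) attacks row 4 at column 3 and diagonals 1, 5.
(3,6) attacks row 4 at column 6 and diagonals 5, 7.
(5,5) attacks row 4 at column 5 and diagonals 4, 6.
(6,1) attacks row 4 at column 1 and diagonals 3.
(7,4) attacks row 4 at column 4 and diagonals 1, 7.
Attacked columns: {1, 3, 4, 5, 6, 7}. Safe: {2}.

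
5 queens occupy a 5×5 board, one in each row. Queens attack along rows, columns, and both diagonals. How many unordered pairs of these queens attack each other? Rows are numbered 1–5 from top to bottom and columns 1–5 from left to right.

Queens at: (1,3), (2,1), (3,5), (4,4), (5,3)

Same column: (1,3)–(5,3) (column 3).
Same diagonal: (1,3)–(3,5) (|1−3| = |3−5| = 2); (3,5)–(4,4) (|3−4| = |5−4| = 1); (3,5)–(5,3) (|3−5| = |5−3| = 2); (4,4)–(5,3) (|4−5| = |4−3| = 1).
Total attacking pairs: 5.

5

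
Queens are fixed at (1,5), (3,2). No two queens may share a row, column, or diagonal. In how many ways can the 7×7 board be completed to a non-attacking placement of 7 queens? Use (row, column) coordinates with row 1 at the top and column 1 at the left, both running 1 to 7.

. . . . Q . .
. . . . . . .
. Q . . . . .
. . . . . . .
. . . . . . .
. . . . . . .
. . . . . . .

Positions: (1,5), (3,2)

Branch on row 2: col 7 → 2.
Sum: 2 = 2.

2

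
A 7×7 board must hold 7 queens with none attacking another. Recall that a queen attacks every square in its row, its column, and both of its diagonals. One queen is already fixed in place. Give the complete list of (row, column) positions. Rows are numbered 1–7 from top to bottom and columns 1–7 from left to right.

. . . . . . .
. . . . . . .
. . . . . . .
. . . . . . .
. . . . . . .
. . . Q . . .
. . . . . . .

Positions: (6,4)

Row 1: attacked by (6,4)→{4}. Safe: 1, 2, 3, 5, 6, 7. Place at column 3.
Row 2: attacked by (1,3)→{2,3,4}; (6,4)→{4}. Safe: 1, 5, 6, 7. Place at column 6.
Row 3: attacked by (1,3)→{1,3,5}; (2,6)→{5,6,7}; (6,4)→{1,4,7}. Safe: 2. Place at column 2.
Row 4: attacked by (1,3)→{3,6}; (2,6)→{4,6}; (3,2)→{1,2,3}; (6,4)→{2,4,6}. Safe: 5, 7. Place at column 5.
Row 5: attacked by (1,3)→{3,7}; (2,6)→{3,6}; (3,2)→{2,4}; (4,5)→{4,5,6}; (6,4)→{3,4,5}. Safe: 1. Place at column 1.
Row 7: attacked by (1,3)→{3}; (2,6)→{1,6}; (3,2)→{2,6}; (4,5)→{2,5}; (5,1)→{1,3}; (6,4)→{3,4,5}. Safe: 7. Place at column 7.
Columns [3, 6, 2, 5, 1, 4, 7], r−c [-2, -4, 1, -1, 4, 2, 0], r+c [4, 8, 5, 9, 6, 10, 14] are all distinct, so no two queens attack.

(1,3) (2,6) (3,2) (4,5) (5,1) (6,4) (7,7)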